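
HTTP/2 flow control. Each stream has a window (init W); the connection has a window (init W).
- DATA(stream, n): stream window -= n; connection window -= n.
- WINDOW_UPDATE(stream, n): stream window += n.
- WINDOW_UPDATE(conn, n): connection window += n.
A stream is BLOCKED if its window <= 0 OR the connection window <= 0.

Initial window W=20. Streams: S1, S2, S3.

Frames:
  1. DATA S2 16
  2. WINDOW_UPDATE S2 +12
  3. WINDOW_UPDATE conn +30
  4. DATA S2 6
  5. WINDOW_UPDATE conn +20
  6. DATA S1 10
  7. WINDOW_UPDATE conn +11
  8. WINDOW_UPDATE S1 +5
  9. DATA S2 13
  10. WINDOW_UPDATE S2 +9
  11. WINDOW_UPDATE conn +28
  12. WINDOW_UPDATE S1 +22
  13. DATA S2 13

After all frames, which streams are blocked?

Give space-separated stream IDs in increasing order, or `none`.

Op 1: conn=4 S1=20 S2=4 S3=20 blocked=[]
Op 2: conn=4 S1=20 S2=16 S3=20 blocked=[]
Op 3: conn=34 S1=20 S2=16 S3=20 blocked=[]
Op 4: conn=28 S1=20 S2=10 S3=20 blocked=[]
Op 5: conn=48 S1=20 S2=10 S3=20 blocked=[]
Op 6: conn=38 S1=10 S2=10 S3=20 blocked=[]
Op 7: conn=49 S1=10 S2=10 S3=20 blocked=[]
Op 8: conn=49 S1=15 S2=10 S3=20 blocked=[]
Op 9: conn=36 S1=15 S2=-3 S3=20 blocked=[2]
Op 10: conn=36 S1=15 S2=6 S3=20 blocked=[]
Op 11: conn=64 S1=15 S2=6 S3=20 blocked=[]
Op 12: conn=64 S1=37 S2=6 S3=20 blocked=[]
Op 13: conn=51 S1=37 S2=-7 S3=20 blocked=[2]

Answer: S2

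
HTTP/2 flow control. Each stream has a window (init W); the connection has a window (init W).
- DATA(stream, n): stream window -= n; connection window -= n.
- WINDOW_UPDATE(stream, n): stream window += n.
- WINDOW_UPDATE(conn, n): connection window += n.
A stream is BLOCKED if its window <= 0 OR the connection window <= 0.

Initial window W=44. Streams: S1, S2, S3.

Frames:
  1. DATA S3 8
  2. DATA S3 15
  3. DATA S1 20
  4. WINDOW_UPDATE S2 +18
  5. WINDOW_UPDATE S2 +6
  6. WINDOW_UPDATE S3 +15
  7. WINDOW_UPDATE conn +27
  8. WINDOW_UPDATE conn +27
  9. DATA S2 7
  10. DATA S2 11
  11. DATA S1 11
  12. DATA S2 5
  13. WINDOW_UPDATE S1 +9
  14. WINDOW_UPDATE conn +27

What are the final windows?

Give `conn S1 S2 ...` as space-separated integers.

Answer: 48 22 45 36

Derivation:
Op 1: conn=36 S1=44 S2=44 S3=36 blocked=[]
Op 2: conn=21 S1=44 S2=44 S3=21 blocked=[]
Op 3: conn=1 S1=24 S2=44 S3=21 blocked=[]
Op 4: conn=1 S1=24 S2=62 S3=21 blocked=[]
Op 5: conn=1 S1=24 S2=68 S3=21 blocked=[]
Op 6: conn=1 S1=24 S2=68 S3=36 blocked=[]
Op 7: conn=28 S1=24 S2=68 S3=36 blocked=[]
Op 8: conn=55 S1=24 S2=68 S3=36 blocked=[]
Op 9: conn=48 S1=24 S2=61 S3=36 blocked=[]
Op 10: conn=37 S1=24 S2=50 S3=36 blocked=[]
Op 11: conn=26 S1=13 S2=50 S3=36 blocked=[]
Op 12: conn=21 S1=13 S2=45 S3=36 blocked=[]
Op 13: conn=21 S1=22 S2=45 S3=36 blocked=[]
Op 14: conn=48 S1=22 S2=45 S3=36 blocked=[]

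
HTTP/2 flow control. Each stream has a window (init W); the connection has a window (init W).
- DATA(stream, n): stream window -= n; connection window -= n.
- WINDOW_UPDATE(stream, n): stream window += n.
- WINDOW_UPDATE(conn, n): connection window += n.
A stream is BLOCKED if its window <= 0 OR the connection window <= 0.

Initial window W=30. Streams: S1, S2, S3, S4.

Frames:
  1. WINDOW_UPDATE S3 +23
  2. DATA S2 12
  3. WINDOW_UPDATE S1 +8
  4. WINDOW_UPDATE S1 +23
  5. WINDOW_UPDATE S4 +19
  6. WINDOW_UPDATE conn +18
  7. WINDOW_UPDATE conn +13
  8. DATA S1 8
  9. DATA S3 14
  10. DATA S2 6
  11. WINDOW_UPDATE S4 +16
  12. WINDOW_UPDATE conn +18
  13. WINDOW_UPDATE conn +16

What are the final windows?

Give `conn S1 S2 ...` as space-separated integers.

Op 1: conn=30 S1=30 S2=30 S3=53 S4=30 blocked=[]
Op 2: conn=18 S1=30 S2=18 S3=53 S4=30 blocked=[]
Op 3: conn=18 S1=38 S2=18 S3=53 S4=30 blocked=[]
Op 4: conn=18 S1=61 S2=18 S3=53 S4=30 blocked=[]
Op 5: conn=18 S1=61 S2=18 S3=53 S4=49 blocked=[]
Op 6: conn=36 S1=61 S2=18 S3=53 S4=49 blocked=[]
Op 7: conn=49 S1=61 S2=18 S3=53 S4=49 blocked=[]
Op 8: conn=41 S1=53 S2=18 S3=53 S4=49 blocked=[]
Op 9: conn=27 S1=53 S2=18 S3=39 S4=49 blocked=[]
Op 10: conn=21 S1=53 S2=12 S3=39 S4=49 blocked=[]
Op 11: conn=21 S1=53 S2=12 S3=39 S4=65 blocked=[]
Op 12: conn=39 S1=53 S2=12 S3=39 S4=65 blocked=[]
Op 13: conn=55 S1=53 S2=12 S3=39 S4=65 blocked=[]

Answer: 55 53 12 39 65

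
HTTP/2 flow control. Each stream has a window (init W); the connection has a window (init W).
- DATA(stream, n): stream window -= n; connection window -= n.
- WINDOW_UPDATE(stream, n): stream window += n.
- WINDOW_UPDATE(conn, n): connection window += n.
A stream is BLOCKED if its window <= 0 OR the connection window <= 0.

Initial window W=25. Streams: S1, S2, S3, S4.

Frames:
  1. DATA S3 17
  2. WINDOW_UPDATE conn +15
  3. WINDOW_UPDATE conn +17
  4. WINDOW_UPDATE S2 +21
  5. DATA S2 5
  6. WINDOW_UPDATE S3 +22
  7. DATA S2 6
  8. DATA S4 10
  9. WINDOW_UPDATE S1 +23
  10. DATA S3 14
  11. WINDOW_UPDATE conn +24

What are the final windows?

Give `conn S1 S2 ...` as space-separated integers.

Op 1: conn=8 S1=25 S2=25 S3=8 S4=25 blocked=[]
Op 2: conn=23 S1=25 S2=25 S3=8 S4=25 blocked=[]
Op 3: conn=40 S1=25 S2=25 S3=8 S4=25 blocked=[]
Op 4: conn=40 S1=25 S2=46 S3=8 S4=25 blocked=[]
Op 5: conn=35 S1=25 S2=41 S3=8 S4=25 blocked=[]
Op 6: conn=35 S1=25 S2=41 S3=30 S4=25 blocked=[]
Op 7: conn=29 S1=25 S2=35 S3=30 S4=25 blocked=[]
Op 8: conn=19 S1=25 S2=35 S3=30 S4=15 blocked=[]
Op 9: conn=19 S1=48 S2=35 S3=30 S4=15 blocked=[]
Op 10: conn=5 S1=48 S2=35 S3=16 S4=15 blocked=[]
Op 11: conn=29 S1=48 S2=35 S3=16 S4=15 blocked=[]

Answer: 29 48 35 16 15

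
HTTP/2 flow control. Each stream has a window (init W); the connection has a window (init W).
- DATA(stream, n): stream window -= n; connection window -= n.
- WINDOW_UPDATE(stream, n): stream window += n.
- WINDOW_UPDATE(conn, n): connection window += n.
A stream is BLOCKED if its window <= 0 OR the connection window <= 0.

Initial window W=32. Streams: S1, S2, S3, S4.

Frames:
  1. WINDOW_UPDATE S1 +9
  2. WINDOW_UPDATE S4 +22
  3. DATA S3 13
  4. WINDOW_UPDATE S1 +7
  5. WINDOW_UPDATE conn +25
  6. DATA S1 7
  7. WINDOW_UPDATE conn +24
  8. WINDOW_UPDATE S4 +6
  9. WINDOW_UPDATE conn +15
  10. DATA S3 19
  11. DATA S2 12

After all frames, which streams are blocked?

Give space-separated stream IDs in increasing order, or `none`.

Answer: S3

Derivation:
Op 1: conn=32 S1=41 S2=32 S3=32 S4=32 blocked=[]
Op 2: conn=32 S1=41 S2=32 S3=32 S4=54 blocked=[]
Op 3: conn=19 S1=41 S2=32 S3=19 S4=54 blocked=[]
Op 4: conn=19 S1=48 S2=32 S3=19 S4=54 blocked=[]
Op 5: conn=44 S1=48 S2=32 S3=19 S4=54 blocked=[]
Op 6: conn=37 S1=41 S2=32 S3=19 S4=54 blocked=[]
Op 7: conn=61 S1=41 S2=32 S3=19 S4=54 blocked=[]
Op 8: conn=61 S1=41 S2=32 S3=19 S4=60 blocked=[]
Op 9: conn=76 S1=41 S2=32 S3=19 S4=60 blocked=[]
Op 10: conn=57 S1=41 S2=32 S3=0 S4=60 blocked=[3]
Op 11: conn=45 S1=41 S2=20 S3=0 S4=60 blocked=[3]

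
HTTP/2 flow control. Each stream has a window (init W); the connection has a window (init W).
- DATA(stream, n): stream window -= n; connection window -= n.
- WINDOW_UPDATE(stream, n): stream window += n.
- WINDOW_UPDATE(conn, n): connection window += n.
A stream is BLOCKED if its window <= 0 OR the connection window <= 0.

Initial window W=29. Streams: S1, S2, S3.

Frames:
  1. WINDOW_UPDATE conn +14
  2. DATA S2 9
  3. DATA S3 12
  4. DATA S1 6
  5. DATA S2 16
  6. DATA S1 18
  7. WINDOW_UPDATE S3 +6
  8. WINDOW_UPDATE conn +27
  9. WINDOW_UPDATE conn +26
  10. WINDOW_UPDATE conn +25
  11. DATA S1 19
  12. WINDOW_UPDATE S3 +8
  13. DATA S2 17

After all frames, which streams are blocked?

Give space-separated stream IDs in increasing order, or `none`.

Op 1: conn=43 S1=29 S2=29 S3=29 blocked=[]
Op 2: conn=34 S1=29 S2=20 S3=29 blocked=[]
Op 3: conn=22 S1=29 S2=20 S3=17 blocked=[]
Op 4: conn=16 S1=23 S2=20 S3=17 blocked=[]
Op 5: conn=0 S1=23 S2=4 S3=17 blocked=[1, 2, 3]
Op 6: conn=-18 S1=5 S2=4 S3=17 blocked=[1, 2, 3]
Op 7: conn=-18 S1=5 S2=4 S3=23 blocked=[1, 2, 3]
Op 8: conn=9 S1=5 S2=4 S3=23 blocked=[]
Op 9: conn=35 S1=5 S2=4 S3=23 blocked=[]
Op 10: conn=60 S1=5 S2=4 S3=23 blocked=[]
Op 11: conn=41 S1=-14 S2=4 S3=23 blocked=[1]
Op 12: conn=41 S1=-14 S2=4 S3=31 blocked=[1]
Op 13: conn=24 S1=-14 S2=-13 S3=31 blocked=[1, 2]

Answer: S1 S2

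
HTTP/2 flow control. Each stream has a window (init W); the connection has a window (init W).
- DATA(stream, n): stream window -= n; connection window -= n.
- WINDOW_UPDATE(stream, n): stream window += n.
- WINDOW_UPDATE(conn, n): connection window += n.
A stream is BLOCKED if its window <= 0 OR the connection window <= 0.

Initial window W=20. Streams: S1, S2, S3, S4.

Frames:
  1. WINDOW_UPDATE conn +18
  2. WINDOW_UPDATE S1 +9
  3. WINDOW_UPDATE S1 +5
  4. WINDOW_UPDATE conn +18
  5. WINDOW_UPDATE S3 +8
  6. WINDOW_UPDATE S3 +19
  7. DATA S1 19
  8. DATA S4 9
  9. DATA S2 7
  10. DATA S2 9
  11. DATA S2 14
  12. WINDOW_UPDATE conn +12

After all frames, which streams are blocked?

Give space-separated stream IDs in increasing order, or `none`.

Answer: S2

Derivation:
Op 1: conn=38 S1=20 S2=20 S3=20 S4=20 blocked=[]
Op 2: conn=38 S1=29 S2=20 S3=20 S4=20 blocked=[]
Op 3: conn=38 S1=34 S2=20 S3=20 S4=20 blocked=[]
Op 4: conn=56 S1=34 S2=20 S3=20 S4=20 blocked=[]
Op 5: conn=56 S1=34 S2=20 S3=28 S4=20 blocked=[]
Op 6: conn=56 S1=34 S2=20 S3=47 S4=20 blocked=[]
Op 7: conn=37 S1=15 S2=20 S3=47 S4=20 blocked=[]
Op 8: conn=28 S1=15 S2=20 S3=47 S4=11 blocked=[]
Op 9: conn=21 S1=15 S2=13 S3=47 S4=11 blocked=[]
Op 10: conn=12 S1=15 S2=4 S3=47 S4=11 blocked=[]
Op 11: conn=-2 S1=15 S2=-10 S3=47 S4=11 blocked=[1, 2, 3, 4]
Op 12: conn=10 S1=15 S2=-10 S3=47 S4=11 blocked=[2]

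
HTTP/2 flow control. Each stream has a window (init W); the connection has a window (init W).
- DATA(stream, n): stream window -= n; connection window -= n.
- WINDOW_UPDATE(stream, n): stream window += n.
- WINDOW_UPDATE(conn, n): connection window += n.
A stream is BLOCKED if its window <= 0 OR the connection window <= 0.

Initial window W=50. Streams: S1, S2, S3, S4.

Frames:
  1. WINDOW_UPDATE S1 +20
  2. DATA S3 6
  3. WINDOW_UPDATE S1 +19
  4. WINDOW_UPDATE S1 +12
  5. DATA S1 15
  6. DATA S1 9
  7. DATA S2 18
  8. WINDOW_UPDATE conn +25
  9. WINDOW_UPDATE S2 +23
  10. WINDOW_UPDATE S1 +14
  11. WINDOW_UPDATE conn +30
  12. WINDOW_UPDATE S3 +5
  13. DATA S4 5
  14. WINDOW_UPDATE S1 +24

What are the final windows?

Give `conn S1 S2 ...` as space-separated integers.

Answer: 52 115 55 49 45

Derivation:
Op 1: conn=50 S1=70 S2=50 S3=50 S4=50 blocked=[]
Op 2: conn=44 S1=70 S2=50 S3=44 S4=50 blocked=[]
Op 3: conn=44 S1=89 S2=50 S3=44 S4=50 blocked=[]
Op 4: conn=44 S1=101 S2=50 S3=44 S4=50 blocked=[]
Op 5: conn=29 S1=86 S2=50 S3=44 S4=50 blocked=[]
Op 6: conn=20 S1=77 S2=50 S3=44 S4=50 blocked=[]
Op 7: conn=2 S1=77 S2=32 S3=44 S4=50 blocked=[]
Op 8: conn=27 S1=77 S2=32 S3=44 S4=50 blocked=[]
Op 9: conn=27 S1=77 S2=55 S3=44 S4=50 blocked=[]
Op 10: conn=27 S1=91 S2=55 S3=44 S4=50 blocked=[]
Op 11: conn=57 S1=91 S2=55 S3=44 S4=50 blocked=[]
Op 12: conn=57 S1=91 S2=55 S3=49 S4=50 blocked=[]
Op 13: conn=52 S1=91 S2=55 S3=49 S4=45 blocked=[]
Op 14: conn=52 S1=115 S2=55 S3=49 S4=45 blocked=[]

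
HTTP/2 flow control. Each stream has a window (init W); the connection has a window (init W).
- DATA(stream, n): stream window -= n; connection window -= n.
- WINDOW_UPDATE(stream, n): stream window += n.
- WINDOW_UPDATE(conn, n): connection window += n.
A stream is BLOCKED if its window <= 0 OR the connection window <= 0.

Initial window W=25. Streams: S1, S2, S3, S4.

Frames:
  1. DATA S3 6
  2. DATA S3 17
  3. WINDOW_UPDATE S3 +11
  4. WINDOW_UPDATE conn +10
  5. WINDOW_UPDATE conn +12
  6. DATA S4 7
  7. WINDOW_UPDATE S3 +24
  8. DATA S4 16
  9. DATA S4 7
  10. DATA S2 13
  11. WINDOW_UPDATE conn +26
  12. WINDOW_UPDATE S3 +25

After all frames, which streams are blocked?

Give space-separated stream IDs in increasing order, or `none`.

Op 1: conn=19 S1=25 S2=25 S3=19 S4=25 blocked=[]
Op 2: conn=2 S1=25 S2=25 S3=2 S4=25 blocked=[]
Op 3: conn=2 S1=25 S2=25 S3=13 S4=25 blocked=[]
Op 4: conn=12 S1=25 S2=25 S3=13 S4=25 blocked=[]
Op 5: conn=24 S1=25 S2=25 S3=13 S4=25 blocked=[]
Op 6: conn=17 S1=25 S2=25 S3=13 S4=18 blocked=[]
Op 7: conn=17 S1=25 S2=25 S3=37 S4=18 blocked=[]
Op 8: conn=1 S1=25 S2=25 S3=37 S4=2 blocked=[]
Op 9: conn=-6 S1=25 S2=25 S3=37 S4=-5 blocked=[1, 2, 3, 4]
Op 10: conn=-19 S1=25 S2=12 S3=37 S4=-5 blocked=[1, 2, 3, 4]
Op 11: conn=7 S1=25 S2=12 S3=37 S4=-5 blocked=[4]
Op 12: conn=7 S1=25 S2=12 S3=62 S4=-5 blocked=[4]

Answer: S4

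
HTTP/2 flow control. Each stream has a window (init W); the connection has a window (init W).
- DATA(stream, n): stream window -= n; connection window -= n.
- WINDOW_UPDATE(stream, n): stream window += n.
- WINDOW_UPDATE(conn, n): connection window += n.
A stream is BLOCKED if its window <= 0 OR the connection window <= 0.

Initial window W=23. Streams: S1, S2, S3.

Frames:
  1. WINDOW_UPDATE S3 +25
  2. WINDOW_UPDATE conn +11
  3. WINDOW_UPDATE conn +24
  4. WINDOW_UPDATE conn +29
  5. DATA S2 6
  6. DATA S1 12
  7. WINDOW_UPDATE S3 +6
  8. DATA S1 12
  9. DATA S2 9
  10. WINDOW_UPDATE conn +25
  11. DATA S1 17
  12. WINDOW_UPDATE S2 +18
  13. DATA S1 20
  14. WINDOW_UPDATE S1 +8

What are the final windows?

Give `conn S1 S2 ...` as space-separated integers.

Op 1: conn=23 S1=23 S2=23 S3=48 blocked=[]
Op 2: conn=34 S1=23 S2=23 S3=48 blocked=[]
Op 3: conn=58 S1=23 S2=23 S3=48 blocked=[]
Op 4: conn=87 S1=23 S2=23 S3=48 blocked=[]
Op 5: conn=81 S1=23 S2=17 S3=48 blocked=[]
Op 6: conn=69 S1=11 S2=17 S3=48 blocked=[]
Op 7: conn=69 S1=11 S2=17 S3=54 blocked=[]
Op 8: conn=57 S1=-1 S2=17 S3=54 blocked=[1]
Op 9: conn=48 S1=-1 S2=8 S3=54 blocked=[1]
Op 10: conn=73 S1=-1 S2=8 S3=54 blocked=[1]
Op 11: conn=56 S1=-18 S2=8 S3=54 blocked=[1]
Op 12: conn=56 S1=-18 S2=26 S3=54 blocked=[1]
Op 13: conn=36 S1=-38 S2=26 S3=54 blocked=[1]
Op 14: conn=36 S1=-30 S2=26 S3=54 blocked=[1]

Answer: 36 -30 26 54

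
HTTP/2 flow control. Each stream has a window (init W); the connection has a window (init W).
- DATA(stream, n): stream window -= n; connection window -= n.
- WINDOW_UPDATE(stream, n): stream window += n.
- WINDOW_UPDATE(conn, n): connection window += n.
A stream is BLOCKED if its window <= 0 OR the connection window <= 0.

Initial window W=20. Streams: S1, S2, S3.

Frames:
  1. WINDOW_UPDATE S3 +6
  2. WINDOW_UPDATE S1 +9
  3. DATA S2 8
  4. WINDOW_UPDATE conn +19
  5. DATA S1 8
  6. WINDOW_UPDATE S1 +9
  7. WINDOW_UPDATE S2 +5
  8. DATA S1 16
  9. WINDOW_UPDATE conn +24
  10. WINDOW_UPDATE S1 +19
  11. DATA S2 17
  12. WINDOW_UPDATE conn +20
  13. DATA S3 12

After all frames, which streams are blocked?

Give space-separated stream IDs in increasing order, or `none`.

Op 1: conn=20 S1=20 S2=20 S3=26 blocked=[]
Op 2: conn=20 S1=29 S2=20 S3=26 blocked=[]
Op 3: conn=12 S1=29 S2=12 S3=26 blocked=[]
Op 4: conn=31 S1=29 S2=12 S3=26 blocked=[]
Op 5: conn=23 S1=21 S2=12 S3=26 blocked=[]
Op 6: conn=23 S1=30 S2=12 S3=26 blocked=[]
Op 7: conn=23 S1=30 S2=17 S3=26 blocked=[]
Op 8: conn=7 S1=14 S2=17 S3=26 blocked=[]
Op 9: conn=31 S1=14 S2=17 S3=26 blocked=[]
Op 10: conn=31 S1=33 S2=17 S3=26 blocked=[]
Op 11: conn=14 S1=33 S2=0 S3=26 blocked=[2]
Op 12: conn=34 S1=33 S2=0 S3=26 blocked=[2]
Op 13: conn=22 S1=33 S2=0 S3=14 blocked=[2]

Answer: S2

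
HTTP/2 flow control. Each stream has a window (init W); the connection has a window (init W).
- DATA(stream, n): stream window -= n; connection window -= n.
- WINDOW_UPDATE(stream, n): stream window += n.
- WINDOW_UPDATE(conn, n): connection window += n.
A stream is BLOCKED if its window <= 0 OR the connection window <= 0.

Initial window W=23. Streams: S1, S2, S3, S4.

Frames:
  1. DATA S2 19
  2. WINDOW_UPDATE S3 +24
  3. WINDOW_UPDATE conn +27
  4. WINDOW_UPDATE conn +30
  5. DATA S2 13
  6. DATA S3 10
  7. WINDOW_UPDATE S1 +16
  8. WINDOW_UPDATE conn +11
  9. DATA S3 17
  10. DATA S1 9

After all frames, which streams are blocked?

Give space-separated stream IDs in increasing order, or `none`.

Op 1: conn=4 S1=23 S2=4 S3=23 S4=23 blocked=[]
Op 2: conn=4 S1=23 S2=4 S3=47 S4=23 blocked=[]
Op 3: conn=31 S1=23 S2=4 S3=47 S4=23 blocked=[]
Op 4: conn=61 S1=23 S2=4 S3=47 S4=23 blocked=[]
Op 5: conn=48 S1=23 S2=-9 S3=47 S4=23 blocked=[2]
Op 6: conn=38 S1=23 S2=-9 S3=37 S4=23 blocked=[2]
Op 7: conn=38 S1=39 S2=-9 S3=37 S4=23 blocked=[2]
Op 8: conn=49 S1=39 S2=-9 S3=37 S4=23 blocked=[2]
Op 9: conn=32 S1=39 S2=-9 S3=20 S4=23 blocked=[2]
Op 10: conn=23 S1=30 S2=-9 S3=20 S4=23 blocked=[2]

Answer: S2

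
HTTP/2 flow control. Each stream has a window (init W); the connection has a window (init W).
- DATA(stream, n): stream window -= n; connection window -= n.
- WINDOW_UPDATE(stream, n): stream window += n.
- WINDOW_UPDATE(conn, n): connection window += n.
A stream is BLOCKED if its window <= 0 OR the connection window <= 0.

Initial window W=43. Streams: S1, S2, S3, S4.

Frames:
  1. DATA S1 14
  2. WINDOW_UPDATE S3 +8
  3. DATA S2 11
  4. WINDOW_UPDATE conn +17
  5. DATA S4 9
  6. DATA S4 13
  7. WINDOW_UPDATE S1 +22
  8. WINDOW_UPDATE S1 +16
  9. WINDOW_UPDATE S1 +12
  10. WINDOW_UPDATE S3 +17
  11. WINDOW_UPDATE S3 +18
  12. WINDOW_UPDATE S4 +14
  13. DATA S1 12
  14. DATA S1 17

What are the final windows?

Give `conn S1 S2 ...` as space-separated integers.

Answer: -16 50 32 86 35

Derivation:
Op 1: conn=29 S1=29 S2=43 S3=43 S4=43 blocked=[]
Op 2: conn=29 S1=29 S2=43 S3=51 S4=43 blocked=[]
Op 3: conn=18 S1=29 S2=32 S3=51 S4=43 blocked=[]
Op 4: conn=35 S1=29 S2=32 S3=51 S4=43 blocked=[]
Op 5: conn=26 S1=29 S2=32 S3=51 S4=34 blocked=[]
Op 6: conn=13 S1=29 S2=32 S3=51 S4=21 blocked=[]
Op 7: conn=13 S1=51 S2=32 S3=51 S4=21 blocked=[]
Op 8: conn=13 S1=67 S2=32 S3=51 S4=21 blocked=[]
Op 9: conn=13 S1=79 S2=32 S3=51 S4=21 blocked=[]
Op 10: conn=13 S1=79 S2=32 S3=68 S4=21 blocked=[]
Op 11: conn=13 S1=79 S2=32 S3=86 S4=21 blocked=[]
Op 12: conn=13 S1=79 S2=32 S3=86 S4=35 blocked=[]
Op 13: conn=1 S1=67 S2=32 S3=86 S4=35 blocked=[]
Op 14: conn=-16 S1=50 S2=32 S3=86 S4=35 blocked=[1, 2, 3, 4]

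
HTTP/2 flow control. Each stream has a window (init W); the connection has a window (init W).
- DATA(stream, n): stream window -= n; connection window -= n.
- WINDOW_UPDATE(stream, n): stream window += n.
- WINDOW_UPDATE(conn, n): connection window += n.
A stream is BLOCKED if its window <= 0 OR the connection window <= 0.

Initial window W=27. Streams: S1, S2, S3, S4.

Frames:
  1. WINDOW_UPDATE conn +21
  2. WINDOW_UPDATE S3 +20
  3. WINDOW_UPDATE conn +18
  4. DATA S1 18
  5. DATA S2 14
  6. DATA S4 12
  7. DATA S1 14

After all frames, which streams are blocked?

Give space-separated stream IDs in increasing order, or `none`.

Op 1: conn=48 S1=27 S2=27 S3=27 S4=27 blocked=[]
Op 2: conn=48 S1=27 S2=27 S3=47 S4=27 blocked=[]
Op 3: conn=66 S1=27 S2=27 S3=47 S4=27 blocked=[]
Op 4: conn=48 S1=9 S2=27 S3=47 S4=27 blocked=[]
Op 5: conn=34 S1=9 S2=13 S3=47 S4=27 blocked=[]
Op 6: conn=22 S1=9 S2=13 S3=47 S4=15 blocked=[]
Op 7: conn=8 S1=-5 S2=13 S3=47 S4=15 blocked=[1]

Answer: S1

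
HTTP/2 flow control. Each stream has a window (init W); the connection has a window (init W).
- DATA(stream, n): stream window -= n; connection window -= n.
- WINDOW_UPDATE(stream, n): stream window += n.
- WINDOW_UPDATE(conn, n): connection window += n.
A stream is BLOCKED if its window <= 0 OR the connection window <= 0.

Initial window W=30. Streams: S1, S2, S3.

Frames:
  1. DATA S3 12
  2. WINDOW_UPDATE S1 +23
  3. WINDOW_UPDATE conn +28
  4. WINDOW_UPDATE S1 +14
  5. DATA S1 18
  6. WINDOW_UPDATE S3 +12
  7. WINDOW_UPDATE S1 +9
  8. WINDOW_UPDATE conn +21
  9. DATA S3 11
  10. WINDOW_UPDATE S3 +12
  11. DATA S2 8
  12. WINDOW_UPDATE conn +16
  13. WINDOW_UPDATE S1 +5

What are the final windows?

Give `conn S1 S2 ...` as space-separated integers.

Answer: 46 63 22 31

Derivation:
Op 1: conn=18 S1=30 S2=30 S3=18 blocked=[]
Op 2: conn=18 S1=53 S2=30 S3=18 blocked=[]
Op 3: conn=46 S1=53 S2=30 S3=18 blocked=[]
Op 4: conn=46 S1=67 S2=30 S3=18 blocked=[]
Op 5: conn=28 S1=49 S2=30 S3=18 blocked=[]
Op 6: conn=28 S1=49 S2=30 S3=30 blocked=[]
Op 7: conn=28 S1=58 S2=30 S3=30 blocked=[]
Op 8: conn=49 S1=58 S2=30 S3=30 blocked=[]
Op 9: conn=38 S1=58 S2=30 S3=19 blocked=[]
Op 10: conn=38 S1=58 S2=30 S3=31 blocked=[]
Op 11: conn=30 S1=58 S2=22 S3=31 blocked=[]
Op 12: conn=46 S1=58 S2=22 S3=31 blocked=[]
Op 13: conn=46 S1=63 S2=22 S3=31 blocked=[]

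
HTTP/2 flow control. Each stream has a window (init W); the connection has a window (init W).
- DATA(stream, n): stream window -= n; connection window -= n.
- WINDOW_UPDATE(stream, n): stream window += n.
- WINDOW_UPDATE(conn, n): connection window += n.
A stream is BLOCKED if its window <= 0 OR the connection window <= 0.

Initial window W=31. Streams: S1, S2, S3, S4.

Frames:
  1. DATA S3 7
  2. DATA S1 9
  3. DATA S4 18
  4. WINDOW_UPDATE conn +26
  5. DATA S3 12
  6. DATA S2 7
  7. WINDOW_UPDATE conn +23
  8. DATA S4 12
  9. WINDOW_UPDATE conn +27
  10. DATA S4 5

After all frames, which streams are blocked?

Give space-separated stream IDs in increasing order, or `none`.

Op 1: conn=24 S1=31 S2=31 S3=24 S4=31 blocked=[]
Op 2: conn=15 S1=22 S2=31 S3=24 S4=31 blocked=[]
Op 3: conn=-3 S1=22 S2=31 S3=24 S4=13 blocked=[1, 2, 3, 4]
Op 4: conn=23 S1=22 S2=31 S3=24 S4=13 blocked=[]
Op 5: conn=11 S1=22 S2=31 S3=12 S4=13 blocked=[]
Op 6: conn=4 S1=22 S2=24 S3=12 S4=13 blocked=[]
Op 7: conn=27 S1=22 S2=24 S3=12 S4=13 blocked=[]
Op 8: conn=15 S1=22 S2=24 S3=12 S4=1 blocked=[]
Op 9: conn=42 S1=22 S2=24 S3=12 S4=1 blocked=[]
Op 10: conn=37 S1=22 S2=24 S3=12 S4=-4 blocked=[4]

Answer: S4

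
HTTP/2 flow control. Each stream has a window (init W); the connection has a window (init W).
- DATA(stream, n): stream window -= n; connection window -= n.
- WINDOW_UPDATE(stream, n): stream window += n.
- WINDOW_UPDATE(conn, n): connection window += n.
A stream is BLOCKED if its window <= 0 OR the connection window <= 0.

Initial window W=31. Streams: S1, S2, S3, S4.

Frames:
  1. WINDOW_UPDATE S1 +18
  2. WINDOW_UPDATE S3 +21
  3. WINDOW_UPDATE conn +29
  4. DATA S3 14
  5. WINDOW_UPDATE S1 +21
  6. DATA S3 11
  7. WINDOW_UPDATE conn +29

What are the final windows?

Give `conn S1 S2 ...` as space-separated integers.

Op 1: conn=31 S1=49 S2=31 S3=31 S4=31 blocked=[]
Op 2: conn=31 S1=49 S2=31 S3=52 S4=31 blocked=[]
Op 3: conn=60 S1=49 S2=31 S3=52 S4=31 blocked=[]
Op 4: conn=46 S1=49 S2=31 S3=38 S4=31 blocked=[]
Op 5: conn=46 S1=70 S2=31 S3=38 S4=31 blocked=[]
Op 6: conn=35 S1=70 S2=31 S3=27 S4=31 blocked=[]
Op 7: conn=64 S1=70 S2=31 S3=27 S4=31 blocked=[]

Answer: 64 70 31 27 31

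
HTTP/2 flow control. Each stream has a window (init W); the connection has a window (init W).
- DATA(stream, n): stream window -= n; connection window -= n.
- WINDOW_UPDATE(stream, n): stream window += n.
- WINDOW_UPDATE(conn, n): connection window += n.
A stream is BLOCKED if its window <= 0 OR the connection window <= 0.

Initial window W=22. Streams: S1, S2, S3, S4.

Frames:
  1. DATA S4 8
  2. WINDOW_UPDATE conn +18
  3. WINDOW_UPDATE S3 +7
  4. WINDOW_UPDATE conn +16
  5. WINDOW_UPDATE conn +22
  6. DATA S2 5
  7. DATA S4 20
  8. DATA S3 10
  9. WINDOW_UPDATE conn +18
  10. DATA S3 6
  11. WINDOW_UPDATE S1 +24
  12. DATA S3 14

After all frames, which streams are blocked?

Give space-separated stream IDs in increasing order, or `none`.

Answer: S3 S4

Derivation:
Op 1: conn=14 S1=22 S2=22 S3=22 S4=14 blocked=[]
Op 2: conn=32 S1=22 S2=22 S3=22 S4=14 blocked=[]
Op 3: conn=32 S1=22 S2=22 S3=29 S4=14 blocked=[]
Op 4: conn=48 S1=22 S2=22 S3=29 S4=14 blocked=[]
Op 5: conn=70 S1=22 S2=22 S3=29 S4=14 blocked=[]
Op 6: conn=65 S1=22 S2=17 S3=29 S4=14 blocked=[]
Op 7: conn=45 S1=22 S2=17 S3=29 S4=-6 blocked=[4]
Op 8: conn=35 S1=22 S2=17 S3=19 S4=-6 blocked=[4]
Op 9: conn=53 S1=22 S2=17 S3=19 S4=-6 blocked=[4]
Op 10: conn=47 S1=22 S2=17 S3=13 S4=-6 blocked=[4]
Op 11: conn=47 S1=46 S2=17 S3=13 S4=-6 blocked=[4]
Op 12: conn=33 S1=46 S2=17 S3=-1 S4=-6 blocked=[3, 4]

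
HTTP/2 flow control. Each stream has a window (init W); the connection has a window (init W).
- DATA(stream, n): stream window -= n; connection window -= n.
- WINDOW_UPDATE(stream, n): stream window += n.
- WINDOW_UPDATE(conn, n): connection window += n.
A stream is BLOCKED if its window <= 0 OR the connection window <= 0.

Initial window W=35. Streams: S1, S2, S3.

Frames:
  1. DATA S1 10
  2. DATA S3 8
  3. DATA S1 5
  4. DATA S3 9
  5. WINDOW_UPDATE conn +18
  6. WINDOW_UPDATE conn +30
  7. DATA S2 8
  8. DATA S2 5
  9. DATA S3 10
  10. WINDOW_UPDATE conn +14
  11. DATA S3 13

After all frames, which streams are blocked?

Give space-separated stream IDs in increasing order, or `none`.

Answer: S3

Derivation:
Op 1: conn=25 S1=25 S2=35 S3=35 blocked=[]
Op 2: conn=17 S1=25 S2=35 S3=27 blocked=[]
Op 3: conn=12 S1=20 S2=35 S3=27 blocked=[]
Op 4: conn=3 S1=20 S2=35 S3=18 blocked=[]
Op 5: conn=21 S1=20 S2=35 S3=18 blocked=[]
Op 6: conn=51 S1=20 S2=35 S3=18 blocked=[]
Op 7: conn=43 S1=20 S2=27 S3=18 blocked=[]
Op 8: conn=38 S1=20 S2=22 S3=18 blocked=[]
Op 9: conn=28 S1=20 S2=22 S3=8 blocked=[]
Op 10: conn=42 S1=20 S2=22 S3=8 blocked=[]
Op 11: conn=29 S1=20 S2=22 S3=-5 blocked=[3]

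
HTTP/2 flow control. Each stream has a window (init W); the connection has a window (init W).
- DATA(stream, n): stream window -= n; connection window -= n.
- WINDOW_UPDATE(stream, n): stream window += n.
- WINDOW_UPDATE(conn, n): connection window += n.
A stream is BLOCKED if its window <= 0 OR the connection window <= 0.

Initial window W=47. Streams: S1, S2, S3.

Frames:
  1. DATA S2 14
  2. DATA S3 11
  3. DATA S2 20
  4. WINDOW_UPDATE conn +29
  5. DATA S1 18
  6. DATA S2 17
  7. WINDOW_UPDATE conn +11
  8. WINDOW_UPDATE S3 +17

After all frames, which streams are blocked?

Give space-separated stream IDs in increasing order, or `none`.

Op 1: conn=33 S1=47 S2=33 S3=47 blocked=[]
Op 2: conn=22 S1=47 S2=33 S3=36 blocked=[]
Op 3: conn=2 S1=47 S2=13 S3=36 blocked=[]
Op 4: conn=31 S1=47 S2=13 S3=36 blocked=[]
Op 5: conn=13 S1=29 S2=13 S3=36 blocked=[]
Op 6: conn=-4 S1=29 S2=-4 S3=36 blocked=[1, 2, 3]
Op 7: conn=7 S1=29 S2=-4 S3=36 blocked=[2]
Op 8: conn=7 S1=29 S2=-4 S3=53 blocked=[2]

Answer: S2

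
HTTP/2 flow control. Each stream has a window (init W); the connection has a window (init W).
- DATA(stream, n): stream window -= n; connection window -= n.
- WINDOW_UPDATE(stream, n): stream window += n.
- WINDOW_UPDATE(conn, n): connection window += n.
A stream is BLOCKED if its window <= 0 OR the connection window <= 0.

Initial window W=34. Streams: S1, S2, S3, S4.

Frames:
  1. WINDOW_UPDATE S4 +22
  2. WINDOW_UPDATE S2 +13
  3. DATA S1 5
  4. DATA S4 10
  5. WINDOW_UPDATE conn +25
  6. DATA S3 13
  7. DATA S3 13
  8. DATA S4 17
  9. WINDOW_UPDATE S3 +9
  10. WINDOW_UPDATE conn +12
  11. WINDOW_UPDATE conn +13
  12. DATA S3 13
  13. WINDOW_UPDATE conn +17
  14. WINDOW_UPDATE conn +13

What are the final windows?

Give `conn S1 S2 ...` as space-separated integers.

Op 1: conn=34 S1=34 S2=34 S3=34 S4=56 blocked=[]
Op 2: conn=34 S1=34 S2=47 S3=34 S4=56 blocked=[]
Op 3: conn=29 S1=29 S2=47 S3=34 S4=56 blocked=[]
Op 4: conn=19 S1=29 S2=47 S3=34 S4=46 blocked=[]
Op 5: conn=44 S1=29 S2=47 S3=34 S4=46 blocked=[]
Op 6: conn=31 S1=29 S2=47 S3=21 S4=46 blocked=[]
Op 7: conn=18 S1=29 S2=47 S3=8 S4=46 blocked=[]
Op 8: conn=1 S1=29 S2=47 S3=8 S4=29 blocked=[]
Op 9: conn=1 S1=29 S2=47 S3=17 S4=29 blocked=[]
Op 10: conn=13 S1=29 S2=47 S3=17 S4=29 blocked=[]
Op 11: conn=26 S1=29 S2=47 S3=17 S4=29 blocked=[]
Op 12: conn=13 S1=29 S2=47 S3=4 S4=29 blocked=[]
Op 13: conn=30 S1=29 S2=47 S3=4 S4=29 blocked=[]
Op 14: conn=43 S1=29 S2=47 S3=4 S4=29 blocked=[]

Answer: 43 29 47 4 29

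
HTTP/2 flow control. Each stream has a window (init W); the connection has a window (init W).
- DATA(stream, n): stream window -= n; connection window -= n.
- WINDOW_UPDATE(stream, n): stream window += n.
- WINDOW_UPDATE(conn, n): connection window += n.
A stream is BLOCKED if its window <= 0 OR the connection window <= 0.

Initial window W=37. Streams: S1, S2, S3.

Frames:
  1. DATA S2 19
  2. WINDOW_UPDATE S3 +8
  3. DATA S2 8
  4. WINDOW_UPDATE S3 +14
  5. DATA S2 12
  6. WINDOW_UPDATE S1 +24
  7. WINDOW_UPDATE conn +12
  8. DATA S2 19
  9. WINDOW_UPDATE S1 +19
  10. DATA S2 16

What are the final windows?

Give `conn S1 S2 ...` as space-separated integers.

Op 1: conn=18 S1=37 S2=18 S3=37 blocked=[]
Op 2: conn=18 S1=37 S2=18 S3=45 blocked=[]
Op 3: conn=10 S1=37 S2=10 S3=45 blocked=[]
Op 4: conn=10 S1=37 S2=10 S3=59 blocked=[]
Op 5: conn=-2 S1=37 S2=-2 S3=59 blocked=[1, 2, 3]
Op 6: conn=-2 S1=61 S2=-2 S3=59 blocked=[1, 2, 3]
Op 7: conn=10 S1=61 S2=-2 S3=59 blocked=[2]
Op 8: conn=-9 S1=61 S2=-21 S3=59 blocked=[1, 2, 3]
Op 9: conn=-9 S1=80 S2=-21 S3=59 blocked=[1, 2, 3]
Op 10: conn=-25 S1=80 S2=-37 S3=59 blocked=[1, 2, 3]

Answer: -25 80 -37 59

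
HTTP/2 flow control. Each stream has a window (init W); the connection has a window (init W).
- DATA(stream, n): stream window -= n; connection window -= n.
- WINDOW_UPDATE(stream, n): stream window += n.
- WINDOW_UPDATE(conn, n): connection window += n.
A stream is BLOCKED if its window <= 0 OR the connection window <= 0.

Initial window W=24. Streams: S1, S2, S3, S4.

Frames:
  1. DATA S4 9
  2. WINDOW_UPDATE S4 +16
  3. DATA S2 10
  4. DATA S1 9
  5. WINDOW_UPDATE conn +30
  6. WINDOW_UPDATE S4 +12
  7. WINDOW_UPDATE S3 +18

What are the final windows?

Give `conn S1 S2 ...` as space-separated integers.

Op 1: conn=15 S1=24 S2=24 S3=24 S4=15 blocked=[]
Op 2: conn=15 S1=24 S2=24 S3=24 S4=31 blocked=[]
Op 3: conn=5 S1=24 S2=14 S3=24 S4=31 blocked=[]
Op 4: conn=-4 S1=15 S2=14 S3=24 S4=31 blocked=[1, 2, 3, 4]
Op 5: conn=26 S1=15 S2=14 S3=24 S4=31 blocked=[]
Op 6: conn=26 S1=15 S2=14 S3=24 S4=43 blocked=[]
Op 7: conn=26 S1=15 S2=14 S3=42 S4=43 blocked=[]

Answer: 26 15 14 42 43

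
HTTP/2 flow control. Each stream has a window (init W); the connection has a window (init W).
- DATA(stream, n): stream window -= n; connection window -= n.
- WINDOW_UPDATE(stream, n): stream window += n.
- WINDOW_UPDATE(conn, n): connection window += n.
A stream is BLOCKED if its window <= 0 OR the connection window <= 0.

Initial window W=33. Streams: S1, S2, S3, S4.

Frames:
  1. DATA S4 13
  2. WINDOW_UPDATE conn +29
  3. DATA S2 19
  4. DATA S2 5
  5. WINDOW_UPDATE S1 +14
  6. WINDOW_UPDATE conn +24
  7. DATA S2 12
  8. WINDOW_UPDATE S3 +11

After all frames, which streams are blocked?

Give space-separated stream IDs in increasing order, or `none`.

Answer: S2

Derivation:
Op 1: conn=20 S1=33 S2=33 S3=33 S4=20 blocked=[]
Op 2: conn=49 S1=33 S2=33 S3=33 S4=20 blocked=[]
Op 3: conn=30 S1=33 S2=14 S3=33 S4=20 blocked=[]
Op 4: conn=25 S1=33 S2=9 S3=33 S4=20 blocked=[]
Op 5: conn=25 S1=47 S2=9 S3=33 S4=20 blocked=[]
Op 6: conn=49 S1=47 S2=9 S3=33 S4=20 blocked=[]
Op 7: conn=37 S1=47 S2=-3 S3=33 S4=20 blocked=[2]
Op 8: conn=37 S1=47 S2=-3 S3=44 S4=20 blocked=[2]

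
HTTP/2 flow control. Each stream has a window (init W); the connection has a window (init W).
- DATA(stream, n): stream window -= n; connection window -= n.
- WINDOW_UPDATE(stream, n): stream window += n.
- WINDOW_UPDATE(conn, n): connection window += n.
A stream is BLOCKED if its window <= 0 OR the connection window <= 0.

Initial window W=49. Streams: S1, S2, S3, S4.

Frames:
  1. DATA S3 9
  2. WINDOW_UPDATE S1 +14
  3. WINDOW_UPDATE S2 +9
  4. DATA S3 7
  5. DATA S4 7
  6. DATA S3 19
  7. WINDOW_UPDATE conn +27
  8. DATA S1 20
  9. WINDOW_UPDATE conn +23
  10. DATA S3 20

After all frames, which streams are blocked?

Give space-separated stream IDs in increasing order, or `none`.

Op 1: conn=40 S1=49 S2=49 S3=40 S4=49 blocked=[]
Op 2: conn=40 S1=63 S2=49 S3=40 S4=49 blocked=[]
Op 3: conn=40 S1=63 S2=58 S3=40 S4=49 blocked=[]
Op 4: conn=33 S1=63 S2=58 S3=33 S4=49 blocked=[]
Op 5: conn=26 S1=63 S2=58 S3=33 S4=42 blocked=[]
Op 6: conn=7 S1=63 S2=58 S3=14 S4=42 blocked=[]
Op 7: conn=34 S1=63 S2=58 S3=14 S4=42 blocked=[]
Op 8: conn=14 S1=43 S2=58 S3=14 S4=42 blocked=[]
Op 9: conn=37 S1=43 S2=58 S3=14 S4=42 blocked=[]
Op 10: conn=17 S1=43 S2=58 S3=-6 S4=42 blocked=[3]

Answer: S3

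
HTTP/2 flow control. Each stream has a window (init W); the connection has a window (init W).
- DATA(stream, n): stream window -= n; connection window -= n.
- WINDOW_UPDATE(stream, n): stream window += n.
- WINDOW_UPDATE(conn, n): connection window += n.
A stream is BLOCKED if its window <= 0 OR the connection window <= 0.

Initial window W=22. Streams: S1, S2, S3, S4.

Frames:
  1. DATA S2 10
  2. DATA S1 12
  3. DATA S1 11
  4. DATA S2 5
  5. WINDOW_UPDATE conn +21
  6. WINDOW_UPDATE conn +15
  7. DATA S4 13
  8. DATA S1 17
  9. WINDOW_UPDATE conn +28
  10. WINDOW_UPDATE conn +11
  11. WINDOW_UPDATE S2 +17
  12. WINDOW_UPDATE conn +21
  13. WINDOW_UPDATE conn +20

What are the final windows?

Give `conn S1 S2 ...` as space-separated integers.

Op 1: conn=12 S1=22 S2=12 S3=22 S4=22 blocked=[]
Op 2: conn=0 S1=10 S2=12 S3=22 S4=22 blocked=[1, 2, 3, 4]
Op 3: conn=-11 S1=-1 S2=12 S3=22 S4=22 blocked=[1, 2, 3, 4]
Op 4: conn=-16 S1=-1 S2=7 S3=22 S4=22 blocked=[1, 2, 3, 4]
Op 5: conn=5 S1=-1 S2=7 S3=22 S4=22 blocked=[1]
Op 6: conn=20 S1=-1 S2=7 S3=22 S4=22 blocked=[1]
Op 7: conn=7 S1=-1 S2=7 S3=22 S4=9 blocked=[1]
Op 8: conn=-10 S1=-18 S2=7 S3=22 S4=9 blocked=[1, 2, 3, 4]
Op 9: conn=18 S1=-18 S2=7 S3=22 S4=9 blocked=[1]
Op 10: conn=29 S1=-18 S2=7 S3=22 S4=9 blocked=[1]
Op 11: conn=29 S1=-18 S2=24 S3=22 S4=9 blocked=[1]
Op 12: conn=50 S1=-18 S2=24 S3=22 S4=9 blocked=[1]
Op 13: conn=70 S1=-18 S2=24 S3=22 S4=9 blocked=[1]

Answer: 70 -18 24 22 9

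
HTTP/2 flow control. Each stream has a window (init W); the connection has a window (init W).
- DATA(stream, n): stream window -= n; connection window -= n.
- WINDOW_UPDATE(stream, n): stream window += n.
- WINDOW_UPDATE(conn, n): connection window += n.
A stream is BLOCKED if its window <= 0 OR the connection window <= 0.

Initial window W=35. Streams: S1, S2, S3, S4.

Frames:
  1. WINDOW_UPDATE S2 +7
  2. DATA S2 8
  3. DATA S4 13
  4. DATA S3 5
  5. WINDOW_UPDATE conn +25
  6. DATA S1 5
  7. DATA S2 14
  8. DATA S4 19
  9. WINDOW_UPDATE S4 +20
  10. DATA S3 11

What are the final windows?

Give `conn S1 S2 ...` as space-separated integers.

Op 1: conn=35 S1=35 S2=42 S3=35 S4=35 blocked=[]
Op 2: conn=27 S1=35 S2=34 S3=35 S4=35 blocked=[]
Op 3: conn=14 S1=35 S2=34 S3=35 S4=22 blocked=[]
Op 4: conn=9 S1=35 S2=34 S3=30 S4=22 blocked=[]
Op 5: conn=34 S1=35 S2=34 S3=30 S4=22 blocked=[]
Op 6: conn=29 S1=30 S2=34 S3=30 S4=22 blocked=[]
Op 7: conn=15 S1=30 S2=20 S3=30 S4=22 blocked=[]
Op 8: conn=-4 S1=30 S2=20 S3=30 S4=3 blocked=[1, 2, 3, 4]
Op 9: conn=-4 S1=30 S2=20 S3=30 S4=23 blocked=[1, 2, 3, 4]
Op 10: conn=-15 S1=30 S2=20 S3=19 S4=23 blocked=[1, 2, 3, 4]

Answer: -15 30 20 19 23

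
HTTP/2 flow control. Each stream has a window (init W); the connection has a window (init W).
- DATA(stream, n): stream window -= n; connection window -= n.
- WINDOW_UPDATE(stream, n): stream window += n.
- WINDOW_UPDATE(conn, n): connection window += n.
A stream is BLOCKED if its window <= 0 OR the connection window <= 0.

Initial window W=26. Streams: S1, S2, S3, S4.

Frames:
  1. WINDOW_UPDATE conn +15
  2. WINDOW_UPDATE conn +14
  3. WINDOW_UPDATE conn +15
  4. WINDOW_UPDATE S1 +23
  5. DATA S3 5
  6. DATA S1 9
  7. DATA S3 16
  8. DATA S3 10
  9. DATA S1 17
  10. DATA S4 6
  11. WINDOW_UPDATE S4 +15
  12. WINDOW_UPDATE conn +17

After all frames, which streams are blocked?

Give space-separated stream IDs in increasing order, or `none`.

Op 1: conn=41 S1=26 S2=26 S3=26 S4=26 blocked=[]
Op 2: conn=55 S1=26 S2=26 S3=26 S4=26 blocked=[]
Op 3: conn=70 S1=26 S2=26 S3=26 S4=26 blocked=[]
Op 4: conn=70 S1=49 S2=26 S3=26 S4=26 blocked=[]
Op 5: conn=65 S1=49 S2=26 S3=21 S4=26 blocked=[]
Op 6: conn=56 S1=40 S2=26 S3=21 S4=26 blocked=[]
Op 7: conn=40 S1=40 S2=26 S3=5 S4=26 blocked=[]
Op 8: conn=30 S1=40 S2=26 S3=-5 S4=26 blocked=[3]
Op 9: conn=13 S1=23 S2=26 S3=-5 S4=26 blocked=[3]
Op 10: conn=7 S1=23 S2=26 S3=-5 S4=20 blocked=[3]
Op 11: conn=7 S1=23 S2=26 S3=-5 S4=35 blocked=[3]
Op 12: conn=24 S1=23 S2=26 S3=-5 S4=35 blocked=[3]

Answer: S3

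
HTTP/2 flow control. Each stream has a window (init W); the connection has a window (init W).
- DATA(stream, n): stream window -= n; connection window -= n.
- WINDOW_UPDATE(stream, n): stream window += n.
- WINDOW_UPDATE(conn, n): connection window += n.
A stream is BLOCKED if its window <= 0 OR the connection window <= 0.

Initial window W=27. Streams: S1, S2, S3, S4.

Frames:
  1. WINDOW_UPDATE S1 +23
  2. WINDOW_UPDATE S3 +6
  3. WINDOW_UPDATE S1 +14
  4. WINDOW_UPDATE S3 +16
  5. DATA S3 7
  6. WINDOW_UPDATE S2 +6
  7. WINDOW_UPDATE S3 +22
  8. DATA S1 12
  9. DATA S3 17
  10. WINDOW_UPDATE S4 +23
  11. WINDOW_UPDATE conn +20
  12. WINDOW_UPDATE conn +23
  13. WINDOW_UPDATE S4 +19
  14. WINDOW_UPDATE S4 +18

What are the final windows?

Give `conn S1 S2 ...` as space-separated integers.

Op 1: conn=27 S1=50 S2=27 S3=27 S4=27 blocked=[]
Op 2: conn=27 S1=50 S2=27 S3=33 S4=27 blocked=[]
Op 3: conn=27 S1=64 S2=27 S3=33 S4=27 blocked=[]
Op 4: conn=27 S1=64 S2=27 S3=49 S4=27 blocked=[]
Op 5: conn=20 S1=64 S2=27 S3=42 S4=27 blocked=[]
Op 6: conn=20 S1=64 S2=33 S3=42 S4=27 blocked=[]
Op 7: conn=20 S1=64 S2=33 S3=64 S4=27 blocked=[]
Op 8: conn=8 S1=52 S2=33 S3=64 S4=27 blocked=[]
Op 9: conn=-9 S1=52 S2=33 S3=47 S4=27 blocked=[1, 2, 3, 4]
Op 10: conn=-9 S1=52 S2=33 S3=47 S4=50 blocked=[1, 2, 3, 4]
Op 11: conn=11 S1=52 S2=33 S3=47 S4=50 blocked=[]
Op 12: conn=34 S1=52 S2=33 S3=47 S4=50 blocked=[]
Op 13: conn=34 S1=52 S2=33 S3=47 S4=69 blocked=[]
Op 14: conn=34 S1=52 S2=33 S3=47 S4=87 blocked=[]

Answer: 34 52 33 47 87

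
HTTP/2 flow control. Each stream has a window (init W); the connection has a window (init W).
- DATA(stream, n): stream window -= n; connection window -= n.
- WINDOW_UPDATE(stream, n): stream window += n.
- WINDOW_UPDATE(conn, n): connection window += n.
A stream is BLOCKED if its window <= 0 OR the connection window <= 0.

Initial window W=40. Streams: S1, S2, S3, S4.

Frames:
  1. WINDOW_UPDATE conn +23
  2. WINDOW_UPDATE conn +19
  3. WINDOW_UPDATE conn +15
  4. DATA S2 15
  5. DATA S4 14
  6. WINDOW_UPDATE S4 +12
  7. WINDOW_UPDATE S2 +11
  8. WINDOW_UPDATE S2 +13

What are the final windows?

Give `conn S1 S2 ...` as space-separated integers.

Op 1: conn=63 S1=40 S2=40 S3=40 S4=40 blocked=[]
Op 2: conn=82 S1=40 S2=40 S3=40 S4=40 blocked=[]
Op 3: conn=97 S1=40 S2=40 S3=40 S4=40 blocked=[]
Op 4: conn=82 S1=40 S2=25 S3=40 S4=40 blocked=[]
Op 5: conn=68 S1=40 S2=25 S3=40 S4=26 blocked=[]
Op 6: conn=68 S1=40 S2=25 S3=40 S4=38 blocked=[]
Op 7: conn=68 S1=40 S2=36 S3=40 S4=38 blocked=[]
Op 8: conn=68 S1=40 S2=49 S3=40 S4=38 blocked=[]

Answer: 68 40 49 40 38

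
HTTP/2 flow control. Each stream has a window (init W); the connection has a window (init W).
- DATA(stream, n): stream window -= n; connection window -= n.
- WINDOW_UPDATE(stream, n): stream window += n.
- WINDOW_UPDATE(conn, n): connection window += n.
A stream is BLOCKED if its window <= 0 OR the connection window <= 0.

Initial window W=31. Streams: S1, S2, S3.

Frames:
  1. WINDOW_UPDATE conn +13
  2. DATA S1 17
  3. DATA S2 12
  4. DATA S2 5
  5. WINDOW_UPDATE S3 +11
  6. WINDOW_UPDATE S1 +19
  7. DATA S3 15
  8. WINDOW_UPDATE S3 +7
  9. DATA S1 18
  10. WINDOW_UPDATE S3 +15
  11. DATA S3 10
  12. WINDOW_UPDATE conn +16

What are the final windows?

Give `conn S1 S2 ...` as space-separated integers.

Op 1: conn=44 S1=31 S2=31 S3=31 blocked=[]
Op 2: conn=27 S1=14 S2=31 S3=31 blocked=[]
Op 3: conn=15 S1=14 S2=19 S3=31 blocked=[]
Op 4: conn=10 S1=14 S2=14 S3=31 blocked=[]
Op 5: conn=10 S1=14 S2=14 S3=42 blocked=[]
Op 6: conn=10 S1=33 S2=14 S3=42 blocked=[]
Op 7: conn=-5 S1=33 S2=14 S3=27 blocked=[1, 2, 3]
Op 8: conn=-5 S1=33 S2=14 S3=34 blocked=[1, 2, 3]
Op 9: conn=-23 S1=15 S2=14 S3=34 blocked=[1, 2, 3]
Op 10: conn=-23 S1=15 S2=14 S3=49 blocked=[1, 2, 3]
Op 11: conn=-33 S1=15 S2=14 S3=39 blocked=[1, 2, 3]
Op 12: conn=-17 S1=15 S2=14 S3=39 blocked=[1, 2, 3]

Answer: -17 15 14 39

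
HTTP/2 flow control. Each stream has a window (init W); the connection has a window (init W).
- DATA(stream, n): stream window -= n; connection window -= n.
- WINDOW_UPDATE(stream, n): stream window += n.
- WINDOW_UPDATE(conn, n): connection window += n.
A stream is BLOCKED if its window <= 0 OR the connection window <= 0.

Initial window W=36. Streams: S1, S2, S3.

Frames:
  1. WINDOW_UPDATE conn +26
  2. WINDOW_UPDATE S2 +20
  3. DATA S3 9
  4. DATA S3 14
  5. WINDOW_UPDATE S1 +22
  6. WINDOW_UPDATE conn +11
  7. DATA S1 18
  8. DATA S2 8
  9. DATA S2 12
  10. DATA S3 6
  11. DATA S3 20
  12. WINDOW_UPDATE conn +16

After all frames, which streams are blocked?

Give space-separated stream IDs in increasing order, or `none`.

Answer: S3

Derivation:
Op 1: conn=62 S1=36 S2=36 S3=36 blocked=[]
Op 2: conn=62 S1=36 S2=56 S3=36 blocked=[]
Op 3: conn=53 S1=36 S2=56 S3=27 blocked=[]
Op 4: conn=39 S1=36 S2=56 S3=13 blocked=[]
Op 5: conn=39 S1=58 S2=56 S3=13 blocked=[]
Op 6: conn=50 S1=58 S2=56 S3=13 blocked=[]
Op 7: conn=32 S1=40 S2=56 S3=13 blocked=[]
Op 8: conn=24 S1=40 S2=48 S3=13 blocked=[]
Op 9: conn=12 S1=40 S2=36 S3=13 blocked=[]
Op 10: conn=6 S1=40 S2=36 S3=7 blocked=[]
Op 11: conn=-14 S1=40 S2=36 S3=-13 blocked=[1, 2, 3]
Op 12: conn=2 S1=40 S2=36 S3=-13 blocked=[3]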